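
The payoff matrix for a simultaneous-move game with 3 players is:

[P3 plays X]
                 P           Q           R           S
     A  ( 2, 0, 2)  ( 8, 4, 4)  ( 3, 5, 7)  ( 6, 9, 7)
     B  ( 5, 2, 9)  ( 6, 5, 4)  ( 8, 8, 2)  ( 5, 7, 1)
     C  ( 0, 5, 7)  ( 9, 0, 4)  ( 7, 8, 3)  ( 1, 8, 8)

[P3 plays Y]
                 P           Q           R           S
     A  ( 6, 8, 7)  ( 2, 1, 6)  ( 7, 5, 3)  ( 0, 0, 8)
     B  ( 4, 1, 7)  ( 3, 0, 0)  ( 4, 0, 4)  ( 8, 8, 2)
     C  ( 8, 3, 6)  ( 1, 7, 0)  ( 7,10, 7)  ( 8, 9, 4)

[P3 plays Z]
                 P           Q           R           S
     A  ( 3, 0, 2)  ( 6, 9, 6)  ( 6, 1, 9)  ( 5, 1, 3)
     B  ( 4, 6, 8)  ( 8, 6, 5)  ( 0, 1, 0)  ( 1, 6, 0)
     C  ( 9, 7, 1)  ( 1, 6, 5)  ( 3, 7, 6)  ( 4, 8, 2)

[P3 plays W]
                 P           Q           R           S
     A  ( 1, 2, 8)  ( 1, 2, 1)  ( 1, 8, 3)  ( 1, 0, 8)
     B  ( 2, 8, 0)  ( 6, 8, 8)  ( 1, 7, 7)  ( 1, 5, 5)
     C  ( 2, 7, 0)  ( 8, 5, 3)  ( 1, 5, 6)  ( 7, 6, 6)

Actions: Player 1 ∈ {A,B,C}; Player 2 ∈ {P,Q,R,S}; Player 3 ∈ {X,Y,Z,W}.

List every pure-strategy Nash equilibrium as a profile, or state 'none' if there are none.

Nash profiles: (C,R,Y)

(A,P,X): not NE [P1→B gives 5>2; P2→S gives 9>0; P3→W gives 8>2]
(A,P,Y): not NE [P1→C gives 8>6; P3→W gives 8>7]
(A,P,Z): not NE [P1→C gives 9>3; P2→Q gives 9>0; P3→W gives 8>2]
(A,P,W): not NE [P1→C gives 2>1; P2→R gives 8>2]
(A,Q,X): not NE [P1→C gives 9>8; P2→S gives 9>4; P3→Z gives 6>4]
(A,Q,Y): not NE [P1→B gives 3>2; P2→P gives 8>1]
(A,Q,Z): not NE [P1→B gives 8>6]
(A,Q,W): not NE [P1→C gives 8>1; P2→R gives 8>2; P3→Z gives 6>1]
(A,R,X): not NE [P1→B gives 8>3; P2→S gives 9>5; P3→Z gives 9>7]
(A,R,Y): not NE [P2→P gives 8>5; P3→Z gives 9>3]
(A,R,Z): not NE [P2→Q gives 9>1]
(A,R,W): not NE [P3→Z gives 9>3]
(A,S,X): not NE [P3→W gives 8>7]
(A,S,Y): not NE [P1→C gives 8>0; P2→P gives 8>0]
(A,S,Z): not NE [P2→Q gives 9>1; P3→W gives 8>3]
(A,S,W): not NE [P1→C gives 7>1; P2→R gives 8>0]
(B,P,X): not NE [P2→R gives 8>2]
(B,P,Y): not NE [P1→C gives 8>4; P2→S gives 8>1; P3→X gives 9>7]
(B,P,Z): not NE [P1→C gives 9>4; P3→X gives 9>8]
(B,P,W): not NE [P3→X gives 9>0]
(B,Q,X): not NE [P1→C gives 9>6; P2→R gives 8>5; P3→W gives 8>4]
(B,Q,Y): not NE [P2→S gives 8>0; P3→W gives 8>0]
(B,Q,Z): not NE [P3→W gives 8>5]
(B,Q,W): not NE [P1→C gives 8>6]
(B,R,X): not NE [P3→W gives 7>2]
(B,R,Y): not NE [P1→C gives 7>4; P2→S gives 8>0; P3→W gives 7>4]
(B,R,Z): not NE [P1→A gives 6>0; P2→S gives 6>1; P3→W gives 7>0]
(B,R,W): not NE [P2→Q gives 8>7]
(B,S,X): not NE [P1→A gives 6>5; P2→R gives 8>7; P3→W gives 5>1]
(B,S,Y): not NE [P3→W gives 5>2]
(B,S,Z): not NE [P1→A gives 5>1; P3→W gives 5>0]
(B,S,W): not NE [P1→C gives 7>1; P2→Q gives 8>5]
(C,P,X): not NE [P1→B gives 5>0; P2→S gives 8>5]
(C,P,Y): not NE [P2→R gives 10>3; P3→X gives 7>6]
(C,P,Z): not NE [P2→S gives 8>7; P3→X gives 7>1]
(C,P,W): not NE [P3→X gives 7>0]
(C,Q,X): not NE [P2→S gives 8>0; P3→Z gives 5>4]
(C,Q,Y): not NE [P1→B gives 3>1; P2→R gives 10>7; P3→Z gives 5>0]
(C,Q,Z): not NE [P1→B gives 8>1; P2→S gives 8>6]
(C,Q,W): not NE [P2→P gives 7>5; P3→Z gives 5>3]
(C,R,X): not NE [P1→B gives 8>7; P3→Y gives 7>3]
(C,R,Y): NE
(C,R,Z): not NE [P1→A gives 6>3; P2→S gives 8>7; P3→Y gives 7>6]
(C,R,W): not NE [P2→P gives 7>5; P3→Y gives 7>6]
(C,S,X): not NE [P1→A gives 6>1]
(C,S,Y): not NE [P2→R gives 10>9; P3→X gives 8>4]
(C,S,Z): not NE [P1→A gives 5>4; P3→X gives 8>2]
(C,S,W): not NE [P2→P gives 7>6; P3→X gives 8>6]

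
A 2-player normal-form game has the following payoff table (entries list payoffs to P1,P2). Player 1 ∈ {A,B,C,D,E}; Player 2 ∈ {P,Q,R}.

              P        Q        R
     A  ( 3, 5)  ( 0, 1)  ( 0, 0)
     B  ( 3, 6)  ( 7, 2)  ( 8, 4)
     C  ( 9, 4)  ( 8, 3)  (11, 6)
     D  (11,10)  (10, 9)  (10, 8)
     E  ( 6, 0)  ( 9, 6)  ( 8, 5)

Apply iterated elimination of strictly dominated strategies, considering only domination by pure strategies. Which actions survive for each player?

P1 drop A (C beats it: P:9>3 Q:8>0 R:11>0)
P1 drop B (C beats it: P:9>3 Q:8>7 R:11>8)
P1 drop E (D beats it: P:11>6 Q:10>9 R:10>8)
P2 drop Q (P beats it: C:4>3 D:10>9)
P1→{C,D} P2→{P,R}

Remaining: P1:{C,D} P2:{P,R}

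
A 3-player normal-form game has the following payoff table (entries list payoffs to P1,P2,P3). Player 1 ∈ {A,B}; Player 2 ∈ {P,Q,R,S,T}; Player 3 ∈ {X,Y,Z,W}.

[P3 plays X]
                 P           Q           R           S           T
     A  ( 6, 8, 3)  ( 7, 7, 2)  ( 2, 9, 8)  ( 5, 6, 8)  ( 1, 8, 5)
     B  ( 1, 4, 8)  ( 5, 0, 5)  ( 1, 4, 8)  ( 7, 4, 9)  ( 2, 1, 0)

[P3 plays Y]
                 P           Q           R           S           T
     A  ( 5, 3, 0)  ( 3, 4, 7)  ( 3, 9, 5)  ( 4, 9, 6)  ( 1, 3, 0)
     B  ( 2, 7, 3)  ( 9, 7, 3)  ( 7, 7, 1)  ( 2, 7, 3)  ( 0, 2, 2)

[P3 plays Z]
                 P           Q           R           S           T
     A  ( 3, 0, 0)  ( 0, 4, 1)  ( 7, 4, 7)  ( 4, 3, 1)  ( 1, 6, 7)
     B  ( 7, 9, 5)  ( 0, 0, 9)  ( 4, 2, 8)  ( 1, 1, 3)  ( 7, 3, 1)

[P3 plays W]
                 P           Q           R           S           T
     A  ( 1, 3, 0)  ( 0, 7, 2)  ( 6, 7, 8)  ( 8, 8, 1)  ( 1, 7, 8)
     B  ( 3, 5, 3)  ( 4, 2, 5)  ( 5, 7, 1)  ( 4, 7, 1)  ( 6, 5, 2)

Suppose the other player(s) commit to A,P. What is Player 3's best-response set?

P3 best: {X}

u_3(X vs A,P) = 3
u_3(Y vs A,P) = 0
u_3(Z vs A,P) = 0
u_3(W vs A,P) = 0
max payoff 3 at {X}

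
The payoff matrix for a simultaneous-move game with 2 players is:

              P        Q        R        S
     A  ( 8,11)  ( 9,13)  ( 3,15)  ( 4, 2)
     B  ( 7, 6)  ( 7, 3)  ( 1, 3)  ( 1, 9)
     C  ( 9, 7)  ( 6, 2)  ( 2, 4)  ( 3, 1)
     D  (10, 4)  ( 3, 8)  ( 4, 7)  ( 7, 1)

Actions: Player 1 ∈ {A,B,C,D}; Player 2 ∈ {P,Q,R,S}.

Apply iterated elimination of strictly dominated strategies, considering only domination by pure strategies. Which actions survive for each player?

Remaining: P1:{A,C,D} P2:{P,Q,R}

P1 drop B (A beats it: P:8>7 Q:9>7 R:3>1 S:4>1)
P2 drop S (P beats it: A:11>2 C:7>1 D:4>1)
P1→{A,C,D} P2→{P,Q,R}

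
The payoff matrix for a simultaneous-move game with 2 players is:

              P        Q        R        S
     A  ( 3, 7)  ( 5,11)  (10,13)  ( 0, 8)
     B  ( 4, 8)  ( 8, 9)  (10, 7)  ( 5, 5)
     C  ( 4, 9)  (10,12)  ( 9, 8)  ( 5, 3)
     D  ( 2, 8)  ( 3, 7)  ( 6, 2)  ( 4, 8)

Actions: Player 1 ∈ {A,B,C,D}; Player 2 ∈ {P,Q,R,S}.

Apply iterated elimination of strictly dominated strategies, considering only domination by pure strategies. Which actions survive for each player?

IESDS → P1:{A,B,C} P2:{Q,R}

P1 drop D (B beats it: P:4>2 Q:8>3 R:10>6 S:5>4)
P2 drop P (Q beats it: A:11>7 B:9>8 C:12>9)
P2 drop S (Q beats it: A:11>8 B:9>5 C:12>3)
P1→{A,B,C} P2→{Q,R}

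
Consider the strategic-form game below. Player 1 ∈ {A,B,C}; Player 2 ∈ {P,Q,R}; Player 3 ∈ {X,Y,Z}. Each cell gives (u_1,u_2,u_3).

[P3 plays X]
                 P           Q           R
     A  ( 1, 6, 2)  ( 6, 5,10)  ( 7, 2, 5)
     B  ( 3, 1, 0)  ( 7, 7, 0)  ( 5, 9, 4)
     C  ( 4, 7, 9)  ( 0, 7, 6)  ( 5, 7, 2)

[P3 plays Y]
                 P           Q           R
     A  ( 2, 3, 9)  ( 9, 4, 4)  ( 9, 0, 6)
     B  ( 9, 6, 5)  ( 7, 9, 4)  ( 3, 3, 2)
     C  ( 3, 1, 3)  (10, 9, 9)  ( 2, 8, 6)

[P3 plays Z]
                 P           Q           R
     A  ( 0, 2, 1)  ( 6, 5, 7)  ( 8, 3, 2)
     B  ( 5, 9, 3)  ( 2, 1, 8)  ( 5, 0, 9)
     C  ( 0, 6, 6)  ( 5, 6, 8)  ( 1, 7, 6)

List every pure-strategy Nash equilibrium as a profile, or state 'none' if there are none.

PSNE = {(C,P,X), (C,Q,Y)}

(A,P,X): not NE [P1→C gives 4>1; P3→Y gives 9>2]
(A,P,Y): not NE [P1→B gives 9>2; P2→Q gives 4>3]
(A,P,Z): not NE [P1→B gives 5>0; P2→Q gives 5>2; P3→Y gives 9>1]
(A,Q,X): not NE [P1→B gives 7>6; P2→P gives 6>5]
(A,Q,Y): not NE [P1→C gives 10>9; P3→X gives 10>4]
(A,Q,Z): not NE [P3→X gives 10>7]
(A,R,X): not NE [P2→P gives 6>2; P3→Y gives 6>5]
(A,R,Y): not NE [P2→Q gives 4>0]
(A,R,Z): not NE [P2→Q gives 5>3; P3→Y gives 6>2]
(B,P,X): not NE [P1→C gives 4>3; P2→R gives 9>1; P3→Y gives 5>0]
(B,P,Y): not NE [P2→Q gives 9>6]
(B,P,Z): not NE [P3→Y gives 5>3]
(B,Q,X): not NE [P2→R gives 9>7; P3→Z gives 8>0]
(B,Q,Y): not NE [P1→C gives 10>7; P3→Z gives 8>4]
(B,Q,Z): not NE [P1→A gives 6>2; P2→P gives 9>1]
(B,R,X): not NE [P1→A gives 7>5; P3→Z gives 9>4]
(B,R,Y): not NE [P1→A gives 9>3; P2→Q gives 9>3; P3→Z gives 9>2]
(B,R,Z): not NE [P1→A gives 8>5; P2→P gives 9>0]
(C,P,X): NE
(C,P,Y): not NE [P1→B gives 9>3; P2→Q gives 9>1; P3→X gives 9>3]
(C,P,Z): not NE [P1→B gives 5>0; P2→R gives 7>6; P3→X gives 9>6]
(C,Q,X): not NE [P1→B gives 7>0; P3→Y gives 9>6]
(C,Q,Y): NE
(C,Q,Z): not NE [P1→A gives 6>5; P2→R gives 7>6; P3→Y gives 9>8]
(C,R,X): not NE [P1→A gives 7>5; P3→Z gives 6>2]
(C,R,Y): not NE [P1→A gives 9>2; P2→Q gives 9>8]
(C,R,Z): not NE [P1→A gives 8>1]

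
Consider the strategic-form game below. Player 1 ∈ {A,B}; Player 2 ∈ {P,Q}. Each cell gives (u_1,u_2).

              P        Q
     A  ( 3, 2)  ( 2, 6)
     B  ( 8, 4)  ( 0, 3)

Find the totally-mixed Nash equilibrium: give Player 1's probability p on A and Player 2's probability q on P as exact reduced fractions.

P1 indiff ⇒ q·3+(1-q)·2 = q·8+(1-q)·0 ⇒ q(-5) = (1-q)(-2) ⇒ q = 2/7
P2 indiff ⇒ p·2+(1-p)·4 = p·6+(1-p)·3 ⇒ p(-4) = (1-p)(-1) ⇒ p = 1/5

(p,q) = (1/5, 2/7)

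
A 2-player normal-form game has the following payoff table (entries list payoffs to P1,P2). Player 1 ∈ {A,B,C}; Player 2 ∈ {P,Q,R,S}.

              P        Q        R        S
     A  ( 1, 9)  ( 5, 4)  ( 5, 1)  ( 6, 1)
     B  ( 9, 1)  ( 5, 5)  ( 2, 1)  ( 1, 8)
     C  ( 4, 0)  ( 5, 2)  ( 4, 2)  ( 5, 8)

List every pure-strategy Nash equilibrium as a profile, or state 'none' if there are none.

No pure NE.

(A,P): not NE [P1→B gives 9>1]
(A,Q): not NE [P2→P gives 9>4]
(A,R): not NE [P2→P gives 9>1]
(A,S): not NE [P2→P gives 9>1]
(B,P): not NE [P2→S gives 8>1]
(B,Q): not NE [P2→S gives 8>5]
(B,R): not NE [P1→A gives 5>2; P2→S gives 8>1]
(B,S): not NE [P1→A gives 6>1]
(C,P): not NE [P1→B gives 9>4; P2→S gives 8>0]
(C,Q): not NE [P2→S gives 8>2]
(C,R): not NE [P1→A gives 5>4; P2→S gives 8>2]
(C,S): not NE [P1→A gives 6>5]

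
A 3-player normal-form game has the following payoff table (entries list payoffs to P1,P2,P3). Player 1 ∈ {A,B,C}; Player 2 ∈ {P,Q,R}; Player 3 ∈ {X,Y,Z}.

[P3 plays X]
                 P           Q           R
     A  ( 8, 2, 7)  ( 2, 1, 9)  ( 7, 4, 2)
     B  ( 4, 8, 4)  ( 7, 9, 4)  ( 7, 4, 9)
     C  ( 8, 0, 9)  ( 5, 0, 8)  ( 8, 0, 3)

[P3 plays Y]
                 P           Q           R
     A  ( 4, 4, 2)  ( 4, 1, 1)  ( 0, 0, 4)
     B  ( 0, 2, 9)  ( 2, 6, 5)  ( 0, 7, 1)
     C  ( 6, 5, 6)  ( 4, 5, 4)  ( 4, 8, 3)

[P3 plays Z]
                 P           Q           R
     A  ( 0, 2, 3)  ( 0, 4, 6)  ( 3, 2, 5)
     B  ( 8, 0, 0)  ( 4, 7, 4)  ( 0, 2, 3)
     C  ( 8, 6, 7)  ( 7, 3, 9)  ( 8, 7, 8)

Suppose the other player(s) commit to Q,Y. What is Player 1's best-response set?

u_1(A vs Q,Y) = 4
u_1(B vs Q,Y) = 2
u_1(C vs Q,Y) = 4
max payoff 4 at {A,C}

BR_1 = {A,C}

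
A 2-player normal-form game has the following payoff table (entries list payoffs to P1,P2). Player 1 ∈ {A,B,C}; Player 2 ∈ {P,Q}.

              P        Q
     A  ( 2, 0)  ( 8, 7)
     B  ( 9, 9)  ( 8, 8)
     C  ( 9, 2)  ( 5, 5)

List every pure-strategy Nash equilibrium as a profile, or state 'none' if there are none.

(A,P): not NE [P1→C gives 9>2; P2→Q gives 7>0]
(A,Q): NE
(B,P): NE
(B,Q): not NE [P2→P gives 9>8]
(C,P): not NE [P2→Q gives 5>2]
(C,Q): not NE [P1→B gives 8>5]

NE set: (A,Q), (B,P)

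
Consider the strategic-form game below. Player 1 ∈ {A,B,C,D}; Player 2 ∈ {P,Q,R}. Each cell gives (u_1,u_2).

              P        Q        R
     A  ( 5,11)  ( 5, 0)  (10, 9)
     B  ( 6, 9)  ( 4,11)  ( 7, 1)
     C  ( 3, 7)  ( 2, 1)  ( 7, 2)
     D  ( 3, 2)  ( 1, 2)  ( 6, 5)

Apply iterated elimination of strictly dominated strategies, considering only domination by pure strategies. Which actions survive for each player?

P1 drop C (A beats it: P:5>3 Q:5>2 R:10>7)
P1 drop D (A beats it: P:5>3 Q:5>1 R:10>6)
P2 drop R (P beats it: A:11>9 B:9>1)
P1→{A,B} P2→{P,Q}

Survivors P1:{A,B} P2:{P,Q}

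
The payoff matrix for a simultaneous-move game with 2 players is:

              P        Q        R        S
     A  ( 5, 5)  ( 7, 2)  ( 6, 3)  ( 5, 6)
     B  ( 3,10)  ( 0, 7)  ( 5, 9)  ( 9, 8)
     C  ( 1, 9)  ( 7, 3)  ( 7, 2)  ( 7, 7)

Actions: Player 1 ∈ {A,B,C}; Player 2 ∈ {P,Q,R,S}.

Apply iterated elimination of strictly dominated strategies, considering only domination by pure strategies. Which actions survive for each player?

Survivors P1:{A,B} P2:{P,S}

P2 drop Q (P beats it: A:5>2 B:10>7 C:9>3)
P2 drop R (P beats it: A:5>3 B:10>9 C:9>2)
P1 drop C (B beats it: P:3>1 S:9>7)
P1→{A,B} P2→{P,S}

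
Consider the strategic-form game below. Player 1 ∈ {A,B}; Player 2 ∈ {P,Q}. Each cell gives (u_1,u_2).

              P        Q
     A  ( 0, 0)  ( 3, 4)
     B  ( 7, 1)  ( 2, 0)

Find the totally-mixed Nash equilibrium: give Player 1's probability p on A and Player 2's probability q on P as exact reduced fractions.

P1 indiff ⇒ q·0+(1-q)·3 = q·7+(1-q)·2 ⇒ q(-7) = (1-q)(-1) ⇒ q = 1/8
P2 indiff ⇒ p·0+(1-p)·1 = p·4+(1-p)·0 ⇒ p(-4) = (1-p)(-1) ⇒ p = 1/5

p=1/5, q=1/8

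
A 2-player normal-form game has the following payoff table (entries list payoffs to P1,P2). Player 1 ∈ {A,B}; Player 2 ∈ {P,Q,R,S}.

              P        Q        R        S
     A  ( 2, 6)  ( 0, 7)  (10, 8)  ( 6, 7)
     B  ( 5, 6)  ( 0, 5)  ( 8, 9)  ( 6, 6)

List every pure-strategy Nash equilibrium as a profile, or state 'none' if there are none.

(A,P): not NE [P1→B gives 5>2; P2→R gives 8>6]
(A,Q): not NE [P2→R gives 8>7]
(A,R): NE
(A,S): not NE [P2→R gives 8>7]
(B,P): not NE [P2→R gives 9>6]
(B,Q): not NE [P2→R gives 9>5]
(B,R): not NE [P1→A gives 10>8]
(B,S): not NE [P2→R gives 9>6]

PSNE = {(A,R)}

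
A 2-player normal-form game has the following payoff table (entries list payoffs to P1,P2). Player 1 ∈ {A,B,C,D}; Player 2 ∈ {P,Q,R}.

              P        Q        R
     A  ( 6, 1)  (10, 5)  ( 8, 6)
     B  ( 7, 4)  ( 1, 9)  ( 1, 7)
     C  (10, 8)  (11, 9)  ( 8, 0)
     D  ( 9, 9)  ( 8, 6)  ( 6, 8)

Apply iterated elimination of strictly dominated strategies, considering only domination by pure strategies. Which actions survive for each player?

Survivors P1:{A,C} P2:{Q,R}

P1 drop B (C beats it: P:10>7 Q:11>1 R:8>1)
P1 drop D (C beats it: P:10>9 Q:11>8 R:8>6)
P2 drop P (Q beats it: A:5>1 C:9>8)
P1→{A,C} P2→{Q,R}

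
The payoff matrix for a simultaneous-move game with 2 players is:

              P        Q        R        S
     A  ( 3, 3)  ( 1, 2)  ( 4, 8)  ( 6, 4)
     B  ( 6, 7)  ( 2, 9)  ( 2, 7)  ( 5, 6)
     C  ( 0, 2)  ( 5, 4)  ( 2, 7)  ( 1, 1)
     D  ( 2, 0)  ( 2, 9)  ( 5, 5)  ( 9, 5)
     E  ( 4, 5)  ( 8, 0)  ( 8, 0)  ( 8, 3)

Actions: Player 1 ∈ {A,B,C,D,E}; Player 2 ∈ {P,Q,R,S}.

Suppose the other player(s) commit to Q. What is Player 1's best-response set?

BR_1 = {E}

u_1(A vs Q) = 1
u_1(B vs Q) = 2
u_1(C vs Q) = 5
u_1(D vs Q) = 2
u_1(E vs Q) = 8
max payoff 8 at {E}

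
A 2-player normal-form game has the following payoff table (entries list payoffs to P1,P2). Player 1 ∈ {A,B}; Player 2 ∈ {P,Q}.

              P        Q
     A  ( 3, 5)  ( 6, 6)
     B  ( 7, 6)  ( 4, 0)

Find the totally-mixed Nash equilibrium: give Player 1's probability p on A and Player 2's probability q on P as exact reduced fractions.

P1 indiff ⇒ q·3+(1-q)·6 = q·7+(1-q)·4 ⇒ q(-4) = (1-q)(-2) ⇒ q = 1/3
P2 indiff ⇒ p·5+(1-p)·6 = p·6+(1-p)·0 ⇒ p(-1) = (1-p)(-6) ⇒ p = 6/7

(p,q) = (6/7, 1/3)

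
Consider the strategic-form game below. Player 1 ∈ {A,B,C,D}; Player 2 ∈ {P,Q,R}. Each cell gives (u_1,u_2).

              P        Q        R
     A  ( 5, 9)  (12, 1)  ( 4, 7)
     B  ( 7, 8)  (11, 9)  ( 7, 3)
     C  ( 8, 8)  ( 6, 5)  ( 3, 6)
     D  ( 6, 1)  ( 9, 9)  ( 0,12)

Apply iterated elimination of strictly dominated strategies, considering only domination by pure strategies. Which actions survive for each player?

IESDS → P1:{A,B,C} P2:{P,Q}

P1 drop D (B beats it: P:7>6 Q:11>9 R:7>0)
P2 drop R (P beats it: A:9>7 B:8>3 C:8>6)
P1→{A,B,C} P2→{P,Q}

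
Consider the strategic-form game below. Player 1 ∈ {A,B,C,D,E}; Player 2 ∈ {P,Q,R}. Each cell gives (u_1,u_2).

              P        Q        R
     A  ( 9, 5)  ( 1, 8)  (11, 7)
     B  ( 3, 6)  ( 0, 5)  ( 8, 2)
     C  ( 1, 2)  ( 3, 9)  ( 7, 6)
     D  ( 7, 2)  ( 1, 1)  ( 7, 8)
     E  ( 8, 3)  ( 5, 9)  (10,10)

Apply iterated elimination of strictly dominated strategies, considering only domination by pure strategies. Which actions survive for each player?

P1 drop B (A beats it: P:9>3 Q:1>0 R:11>8)
P1 drop C (E beats it: P:8>1 Q:5>3 R:10>7)
P1 drop D (E beats it: P:8>7 Q:5>1 R:10>7)
P2 drop P (Q beats it: A:8>5 E:9>3)
P1→{A,E} P2→{Q,R}

IESDS → P1:{A,E} P2:{Q,R}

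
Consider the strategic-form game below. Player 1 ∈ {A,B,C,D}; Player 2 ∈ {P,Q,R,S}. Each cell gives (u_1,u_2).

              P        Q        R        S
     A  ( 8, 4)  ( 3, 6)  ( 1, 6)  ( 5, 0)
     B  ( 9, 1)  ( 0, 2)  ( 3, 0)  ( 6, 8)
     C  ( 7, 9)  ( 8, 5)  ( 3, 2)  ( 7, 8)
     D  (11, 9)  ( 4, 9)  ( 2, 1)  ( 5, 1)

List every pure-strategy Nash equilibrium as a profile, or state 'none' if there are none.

NE set: (D,P)

(A,P): not NE [P1→D gives 11>8; P2→R gives 6>4]
(A,Q): not NE [P1→C gives 8>3]
(A,R): not NE [P1→C gives 3>1]
(A,S): not NE [P1→C gives 7>5; P2→R gives 6>0]
(B,P): not NE [P1→D gives 11>9; P2→S gives 8>1]
(B,Q): not NE [P1→C gives 8>0; P2→S gives 8>2]
(B,R): not NE [P2→S gives 8>0]
(B,S): not NE [P1→C gives 7>6]
(C,P): not NE [P1→D gives 11>7]
(C,Q): not NE [P2→P gives 9>5]
(C,R): not NE [P2→P gives 9>2]
(C,S): not NE [P2→P gives 9>8]
(D,P): NE
(D,Q): not NE [P1→C gives 8>4]
(D,R): not NE [P1→C gives 3>2; P2→Q gives 9>1]
(D,S): not NE [P1→C gives 7>5; P2→Q gives 9>1]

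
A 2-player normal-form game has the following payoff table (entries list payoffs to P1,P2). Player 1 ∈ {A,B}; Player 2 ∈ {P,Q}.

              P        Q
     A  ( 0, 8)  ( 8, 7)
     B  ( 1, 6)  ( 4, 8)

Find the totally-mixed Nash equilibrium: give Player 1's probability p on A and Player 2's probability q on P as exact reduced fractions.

P1 indiff ⇒ q·0+(1-q)·8 = q·1+(1-q)·4 ⇒ q(-1) = (1-q)(-4) ⇒ q = 4/5
P2 indiff ⇒ p·8+(1-p)·6 = p·7+(1-p)·8 ⇒ p(1) = (1-p)(2) ⇒ p = 2/3

(p,q) = (2/3, 4/5)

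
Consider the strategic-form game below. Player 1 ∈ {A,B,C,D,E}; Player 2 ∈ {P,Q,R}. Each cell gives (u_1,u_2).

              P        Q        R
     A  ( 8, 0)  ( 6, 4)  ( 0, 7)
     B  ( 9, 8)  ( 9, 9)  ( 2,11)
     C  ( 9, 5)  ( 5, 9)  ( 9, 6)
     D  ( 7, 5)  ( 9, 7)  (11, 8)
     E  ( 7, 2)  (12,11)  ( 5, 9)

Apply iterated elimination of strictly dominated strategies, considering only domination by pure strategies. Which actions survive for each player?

IESDS → P1:{D,E} P2:{Q,R}

P1 drop A (B beats it: P:9>8 Q:9>6 R:2>0)
P2 drop P (Q beats it: B:9>8 C:9>5 D:7>5 E:11>2)
P1 drop B (E beats it: Q:12>9 R:5>2)
P1 drop C (D beats it: Q:9>5 R:11>9)
P1→{D,E} P2→{Q,R}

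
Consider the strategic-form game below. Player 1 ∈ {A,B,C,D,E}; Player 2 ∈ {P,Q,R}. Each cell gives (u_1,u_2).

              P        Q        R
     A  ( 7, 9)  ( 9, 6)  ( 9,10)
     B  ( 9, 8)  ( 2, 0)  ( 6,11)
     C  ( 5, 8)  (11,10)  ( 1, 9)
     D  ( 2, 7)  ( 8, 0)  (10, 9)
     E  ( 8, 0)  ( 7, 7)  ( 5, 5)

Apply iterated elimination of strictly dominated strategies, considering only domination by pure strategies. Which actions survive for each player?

Remaining: P1:{A,C,D} P2:{Q,R}

P2 drop P (R beats it: A:10>9 B:11>8 C:9>8 D:9>7 E:5>0)
P1 drop B (A beats it: Q:9>2 R:9>6)
P1 drop E (A beats it: Q:9>7 R:9>5)
P1→{A,C,D} P2→{Q,R}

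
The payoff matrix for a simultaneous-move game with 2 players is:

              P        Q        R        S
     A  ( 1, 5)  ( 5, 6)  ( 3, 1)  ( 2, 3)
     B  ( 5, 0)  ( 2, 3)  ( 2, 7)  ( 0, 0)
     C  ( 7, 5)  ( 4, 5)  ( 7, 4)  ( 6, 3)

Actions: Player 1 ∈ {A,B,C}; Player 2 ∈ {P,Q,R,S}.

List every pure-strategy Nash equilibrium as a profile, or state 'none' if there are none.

(A,P): not NE [P1→C gives 7>1; P2→Q gives 6>5]
(A,Q): NE
(A,R): not NE [P1→C gives 7>3; P2→Q gives 6>1]
(A,S): not NE [P1→C gives 6>2; P2→Q gives 6>3]
(B,P): not NE [P1→C gives 7>5; P2→R gives 7>0]
(B,Q): not NE [P1→A gives 5>2; P2→R gives 7>3]
(B,R): not NE [P1→C gives 7>2]
(B,S): not NE [P1→C gives 6>0; P2→R gives 7>0]
(C,P): NE
(C,Q): not NE [P1→A gives 5>4]
(C,R): not NE [P2→Q gives 5>4]
(C,S): not NE [P2→Q gives 5>3]

PSNE = {(A,Q), (C,P)}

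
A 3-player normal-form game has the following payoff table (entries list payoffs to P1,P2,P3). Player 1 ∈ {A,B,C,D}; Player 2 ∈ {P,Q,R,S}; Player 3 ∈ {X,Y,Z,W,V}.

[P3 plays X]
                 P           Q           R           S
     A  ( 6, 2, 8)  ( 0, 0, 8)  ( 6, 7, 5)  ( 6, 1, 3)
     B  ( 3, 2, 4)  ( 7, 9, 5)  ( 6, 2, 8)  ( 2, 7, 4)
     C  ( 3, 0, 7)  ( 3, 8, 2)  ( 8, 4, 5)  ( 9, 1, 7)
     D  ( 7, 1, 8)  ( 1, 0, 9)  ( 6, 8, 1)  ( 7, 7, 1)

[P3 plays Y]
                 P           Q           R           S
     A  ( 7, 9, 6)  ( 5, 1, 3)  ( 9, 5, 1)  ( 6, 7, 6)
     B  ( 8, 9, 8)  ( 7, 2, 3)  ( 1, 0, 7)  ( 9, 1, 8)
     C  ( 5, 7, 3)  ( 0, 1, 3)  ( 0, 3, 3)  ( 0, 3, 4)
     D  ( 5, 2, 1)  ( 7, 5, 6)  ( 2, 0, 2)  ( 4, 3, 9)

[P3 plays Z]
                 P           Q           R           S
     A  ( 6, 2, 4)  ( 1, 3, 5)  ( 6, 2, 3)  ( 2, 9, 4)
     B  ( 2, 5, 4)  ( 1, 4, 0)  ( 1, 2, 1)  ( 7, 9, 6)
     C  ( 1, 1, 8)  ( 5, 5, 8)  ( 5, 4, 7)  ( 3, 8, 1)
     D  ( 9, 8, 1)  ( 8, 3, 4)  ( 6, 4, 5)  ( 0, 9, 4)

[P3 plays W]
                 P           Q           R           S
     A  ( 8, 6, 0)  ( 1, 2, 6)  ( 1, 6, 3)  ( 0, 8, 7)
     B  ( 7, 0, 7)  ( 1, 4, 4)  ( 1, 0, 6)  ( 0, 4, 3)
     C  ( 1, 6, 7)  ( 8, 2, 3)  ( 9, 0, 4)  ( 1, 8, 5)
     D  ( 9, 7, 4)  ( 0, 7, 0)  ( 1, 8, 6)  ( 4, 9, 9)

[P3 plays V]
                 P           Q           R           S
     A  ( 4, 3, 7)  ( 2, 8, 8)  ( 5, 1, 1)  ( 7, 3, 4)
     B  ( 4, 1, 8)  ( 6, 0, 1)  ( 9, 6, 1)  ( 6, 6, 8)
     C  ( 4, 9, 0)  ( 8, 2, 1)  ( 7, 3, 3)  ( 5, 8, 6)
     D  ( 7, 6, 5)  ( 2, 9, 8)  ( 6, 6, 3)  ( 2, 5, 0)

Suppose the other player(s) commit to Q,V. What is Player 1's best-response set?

u_1(A vs Q,V) = 2
u_1(B vs Q,V) = 6
u_1(C vs Q,V) = 8
u_1(D vs Q,V) = 2
max payoff 8 at {C}

P1 best: {C}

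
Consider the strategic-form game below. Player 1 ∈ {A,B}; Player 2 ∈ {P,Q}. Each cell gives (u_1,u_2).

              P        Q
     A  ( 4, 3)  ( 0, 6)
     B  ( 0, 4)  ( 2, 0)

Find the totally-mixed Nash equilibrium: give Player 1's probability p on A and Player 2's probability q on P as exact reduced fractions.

P1 indiff ⇒ q·4+(1-q)·0 = q·0+(1-q)·2 ⇒ q(4) = (1-q)(2) ⇒ q = 1/3
P2 indiff ⇒ p·3+(1-p)·4 = p·6+(1-p)·0 ⇒ p(-3) = (1-p)(-4) ⇒ p = 4/7

P1 mixes 4/7 on A; P2 mixes 1/3 on P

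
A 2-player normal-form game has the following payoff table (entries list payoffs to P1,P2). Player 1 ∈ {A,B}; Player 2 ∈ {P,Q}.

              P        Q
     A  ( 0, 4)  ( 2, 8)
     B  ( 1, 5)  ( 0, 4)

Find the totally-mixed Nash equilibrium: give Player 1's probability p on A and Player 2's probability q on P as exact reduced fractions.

P1 mixes 1/5 on A; P2 mixes 2/3 on P

P1 indiff ⇒ q·0+(1-q)·2 = q·1+(1-q)·0 ⇒ q(-1) = (1-q)(-2) ⇒ q = 2/3
P2 indiff ⇒ p·4+(1-p)·5 = p·8+(1-p)·4 ⇒ p(-4) = (1-p)(-1) ⇒ p = 1/5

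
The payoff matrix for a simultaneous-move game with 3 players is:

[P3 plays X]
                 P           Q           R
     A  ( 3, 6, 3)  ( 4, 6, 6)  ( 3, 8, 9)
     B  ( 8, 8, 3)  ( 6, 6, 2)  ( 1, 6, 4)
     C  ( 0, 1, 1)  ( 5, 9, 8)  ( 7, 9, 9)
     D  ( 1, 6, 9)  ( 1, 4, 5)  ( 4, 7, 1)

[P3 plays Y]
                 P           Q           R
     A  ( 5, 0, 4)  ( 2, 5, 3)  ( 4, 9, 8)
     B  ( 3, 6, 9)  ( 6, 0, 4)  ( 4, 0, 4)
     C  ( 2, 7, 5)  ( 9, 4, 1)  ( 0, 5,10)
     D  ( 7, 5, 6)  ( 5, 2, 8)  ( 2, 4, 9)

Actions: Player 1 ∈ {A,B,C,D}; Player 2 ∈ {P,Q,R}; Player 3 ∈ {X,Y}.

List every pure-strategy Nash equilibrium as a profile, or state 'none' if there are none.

(A,P,X): not NE [P1→B gives 8>3; P2→R gives 8>6; P3→Y gives 4>3]
(A,P,Y): not NE [P1→D gives 7>5; P2→R gives 9>0]
(A,Q,X): not NE [P1→B gives 6>4; P2→R gives 8>6]
(A,Q,Y): not NE [P1→C gives 9>2; P2→R gives 9>5; P3→X gives 6>3]
(A,R,X): not NE [P1→C gives 7>3]
(A,R,Y): not NE [P3→X gives 9>8]
(B,P,X): not NE [P3→Y gives 9>3]
(B,P,Y): not NE [P1→D gives 7>3]
(B,Q,X): not NE [P2→P gives 8>6; P3→Y gives 4>2]
(B,Q,Y): not NE [P1→C gives 9>6; P2→P gives 6>0]
(B,R,X): not NE [P1→C gives 7>1; P2→P gives 8>6]
(B,R,Y): not NE [P2→P gives 6>0]
(C,P,X): not NE [P1→B gives 8>0; P2→R gives 9>1; P3→Y gives 5>1]
(C,P,Y): not NE [P1→D gives 7>2]
(C,Q,X): not NE [P1→B gives 6>5]
(C,Q,Y): not NE [P2→P gives 7>4; P3→X gives 8>1]
(C,R,X): not NE [P3→Y gives 10>9]
(C,R,Y): not NE [P1→B gives 4>0; P2→P gives 7>5]
(D,P,X): not NE [P1→B gives 8>1; P2→R gives 7>6]
(D,P,Y): not NE [P3→X gives 9>6]
(D,Q,X): not NE [P1→B gives 6>1; P2→R gives 7>4; P3→Y gives 8>5]
(D,Q,Y): not NE [P1→C gives 9>5; P2→P gives 5>2]
(D,R,X): not NE [P1→C gives 7>4; P3→Y gives 9>1]
(D,R,Y): not NE [P1→B gives 4>2; P2→P gives 5>4]

Equilibria: none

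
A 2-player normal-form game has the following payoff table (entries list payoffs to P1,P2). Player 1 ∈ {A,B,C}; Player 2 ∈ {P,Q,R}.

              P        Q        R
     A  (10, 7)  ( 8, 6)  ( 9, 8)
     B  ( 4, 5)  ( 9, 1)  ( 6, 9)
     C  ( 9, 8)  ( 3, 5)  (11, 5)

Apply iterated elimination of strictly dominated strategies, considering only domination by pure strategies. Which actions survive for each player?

P2 drop Q (P beats it: A:7>6 B:5>1 C:8>5)
P1 drop B (A beats it: P:10>4 R:9>6)
P1→{A,C} P2→{P,R}

Remaining: P1:{A,C} P2:{P,R}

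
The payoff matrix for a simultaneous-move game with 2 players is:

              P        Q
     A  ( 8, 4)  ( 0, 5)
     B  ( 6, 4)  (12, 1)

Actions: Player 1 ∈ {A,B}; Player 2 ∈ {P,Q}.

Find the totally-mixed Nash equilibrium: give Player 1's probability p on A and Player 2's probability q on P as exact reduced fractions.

(p,q) = (3/4, 6/7)

P1 indiff ⇒ q·8+(1-q)·0 = q·6+(1-q)·12 ⇒ q(2) = (1-q)(12) ⇒ q = 6/7
P2 indiff ⇒ p·4+(1-p)·4 = p·5+(1-p)·1 ⇒ p(-1) = (1-p)(-3) ⇒ p = 3/4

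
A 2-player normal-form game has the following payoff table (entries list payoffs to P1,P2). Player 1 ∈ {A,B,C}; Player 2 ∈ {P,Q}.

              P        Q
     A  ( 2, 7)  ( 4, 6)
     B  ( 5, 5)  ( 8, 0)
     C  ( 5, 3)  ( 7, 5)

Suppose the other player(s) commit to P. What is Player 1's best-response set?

argmax u_1 = {B,C}

u_1(A vs P) = 2
u_1(B vs P) = 5
u_1(C vs P) = 5
max payoff 5 at {B,C}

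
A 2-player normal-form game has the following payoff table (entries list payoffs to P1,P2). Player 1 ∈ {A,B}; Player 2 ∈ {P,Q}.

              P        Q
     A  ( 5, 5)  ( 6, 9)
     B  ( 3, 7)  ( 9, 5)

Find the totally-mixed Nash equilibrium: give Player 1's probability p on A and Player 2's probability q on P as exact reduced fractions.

p=1/3, q=3/5

P1 indiff ⇒ q·5+(1-q)·6 = q·3+(1-q)·9 ⇒ q(2) = (1-q)(3) ⇒ q = 3/5
P2 indiff ⇒ p·5+(1-p)·7 = p·9+(1-p)·5 ⇒ p(-4) = (1-p)(-2) ⇒ p = 1/3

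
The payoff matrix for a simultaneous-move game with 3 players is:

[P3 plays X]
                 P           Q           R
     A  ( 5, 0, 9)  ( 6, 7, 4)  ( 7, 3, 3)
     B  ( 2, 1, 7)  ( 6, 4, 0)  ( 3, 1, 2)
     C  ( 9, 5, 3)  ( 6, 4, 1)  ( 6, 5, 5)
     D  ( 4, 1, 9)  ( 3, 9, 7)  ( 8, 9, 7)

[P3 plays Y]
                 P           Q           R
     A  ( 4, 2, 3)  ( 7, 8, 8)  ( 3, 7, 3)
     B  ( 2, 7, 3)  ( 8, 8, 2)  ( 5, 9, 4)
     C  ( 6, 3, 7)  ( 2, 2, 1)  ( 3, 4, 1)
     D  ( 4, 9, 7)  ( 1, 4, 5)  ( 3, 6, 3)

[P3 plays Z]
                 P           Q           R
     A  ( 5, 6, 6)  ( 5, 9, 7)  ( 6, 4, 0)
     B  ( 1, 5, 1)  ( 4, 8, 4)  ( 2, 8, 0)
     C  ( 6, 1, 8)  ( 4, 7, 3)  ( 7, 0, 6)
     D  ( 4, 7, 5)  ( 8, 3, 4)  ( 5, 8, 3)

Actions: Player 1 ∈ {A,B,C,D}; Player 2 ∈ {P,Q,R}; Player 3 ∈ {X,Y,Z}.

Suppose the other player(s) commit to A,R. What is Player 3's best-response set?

P3 best: {X,Y}

u_3(X vs A,R) = 3
u_3(Y vs A,R) = 3
u_3(Z vs A,R) = 0
max payoff 3 at {X,Y}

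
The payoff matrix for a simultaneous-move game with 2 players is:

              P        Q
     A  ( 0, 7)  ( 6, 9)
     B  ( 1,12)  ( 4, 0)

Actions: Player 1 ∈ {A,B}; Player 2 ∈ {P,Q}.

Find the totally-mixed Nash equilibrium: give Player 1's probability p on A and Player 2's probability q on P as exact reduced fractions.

P1 indiff ⇒ q·0+(1-q)·6 = q·1+(1-q)·4 ⇒ q(-1) = (1-q)(-2) ⇒ q = 2/3
P2 indiff ⇒ p·7+(1-p)·12 = p·9+(1-p)·0 ⇒ p(-2) = (1-p)(-12) ⇒ p = 6/7

p=6/7, q=2/3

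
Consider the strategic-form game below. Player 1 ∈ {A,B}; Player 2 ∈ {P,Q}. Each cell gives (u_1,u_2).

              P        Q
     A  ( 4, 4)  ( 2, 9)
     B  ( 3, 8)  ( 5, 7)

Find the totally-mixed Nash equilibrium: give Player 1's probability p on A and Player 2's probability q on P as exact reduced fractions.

P1 indiff ⇒ q·4+(1-q)·2 = q·3+(1-q)·5 ⇒ q(1) = (1-q)(3) ⇒ q = 3/4
P2 indiff ⇒ p·4+(1-p)·8 = p·9+(1-p)·7 ⇒ p(-5) = (1-p)(-1) ⇒ p = 1/6

P1 mixes 1/6 on A; P2 mixes 3/4 on P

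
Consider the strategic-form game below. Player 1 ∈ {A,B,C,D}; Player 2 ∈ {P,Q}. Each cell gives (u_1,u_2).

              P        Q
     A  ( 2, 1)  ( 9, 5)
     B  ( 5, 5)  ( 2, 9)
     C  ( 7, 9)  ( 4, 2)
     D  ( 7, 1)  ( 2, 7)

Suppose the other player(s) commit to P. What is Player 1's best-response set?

P1 best: {C,D}

u_1(A vs P) = 2
u_1(B vs P) = 5
u_1(C vs P) = 7
u_1(D vs P) = 7
max payoff 7 at {C,D}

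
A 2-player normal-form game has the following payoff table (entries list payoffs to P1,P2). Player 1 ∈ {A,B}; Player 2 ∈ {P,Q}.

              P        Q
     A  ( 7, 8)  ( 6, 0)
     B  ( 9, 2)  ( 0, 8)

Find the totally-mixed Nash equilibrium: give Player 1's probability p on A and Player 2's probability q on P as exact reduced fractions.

P1 indiff ⇒ q·7+(1-q)·6 = q·9+(1-q)·0 ⇒ q(-2) = (1-q)(-6) ⇒ q = 3/4
P2 indiff ⇒ p·8+(1-p)·2 = p·0+(1-p)·8 ⇒ p(8) = (1-p)(6) ⇒ p = 3/7

P1 mixes 3/7 on A; P2 mixes 3/4 on P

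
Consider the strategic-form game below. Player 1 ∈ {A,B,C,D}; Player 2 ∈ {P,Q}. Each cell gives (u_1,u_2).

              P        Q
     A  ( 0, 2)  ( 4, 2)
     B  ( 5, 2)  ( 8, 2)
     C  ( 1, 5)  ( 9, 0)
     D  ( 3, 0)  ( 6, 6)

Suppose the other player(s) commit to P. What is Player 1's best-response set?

argmax u_1 = {B}

u_1(A vs P) = 0
u_1(B vs P) = 5
u_1(C vs P) = 1
u_1(D vs P) = 3
max payoff 5 at {B}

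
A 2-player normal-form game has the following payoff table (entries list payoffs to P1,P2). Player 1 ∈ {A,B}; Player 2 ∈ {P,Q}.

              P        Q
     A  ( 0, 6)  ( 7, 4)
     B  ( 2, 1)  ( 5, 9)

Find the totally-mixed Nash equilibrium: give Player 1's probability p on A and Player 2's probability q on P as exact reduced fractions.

P1 indiff ⇒ q·0+(1-q)·7 = q·2+(1-q)·5 ⇒ q(-2) = (1-q)(-2) ⇒ q = 1/2
P2 indiff ⇒ p·6+(1-p)·1 = p·4+(1-p)·9 ⇒ p(2) = (1-p)(8) ⇒ p = 4/5

P1 mixes 4/5 on A; P2 mixes 1/2 on P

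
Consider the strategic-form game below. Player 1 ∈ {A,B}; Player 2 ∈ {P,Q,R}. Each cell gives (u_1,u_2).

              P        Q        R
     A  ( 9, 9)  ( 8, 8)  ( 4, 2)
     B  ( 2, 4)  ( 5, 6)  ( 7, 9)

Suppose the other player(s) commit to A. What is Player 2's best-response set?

u_2(P vs A) = 9
u_2(Q vs A) = 8
u_2(R vs A) = 2
max payoff 9 at {P}

BR_2 = {P}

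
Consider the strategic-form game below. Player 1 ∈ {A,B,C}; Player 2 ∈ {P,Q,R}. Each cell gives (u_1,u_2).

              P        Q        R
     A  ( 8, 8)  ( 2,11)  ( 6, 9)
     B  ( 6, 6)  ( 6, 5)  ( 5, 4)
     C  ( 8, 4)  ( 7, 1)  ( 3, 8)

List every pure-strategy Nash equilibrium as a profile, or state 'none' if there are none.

(A,P): not NE [P2→Q gives 11>8]
(A,Q): not NE [P1→C gives 7>2]
(A,R): not NE [P2→Q gives 11>9]
(B,P): not NE [P1→C gives 8>6]
(B,Q): not NE [P1→C gives 7>6; P2→P gives 6>5]
(B,R): not NE [P1→A gives 6>5; P2→P gives 6>4]
(C,P): not NE [P2→R gives 8>4]
(C,Q): not NE [P2→R gives 8>1]
(C,R): not NE [P1→A gives 6>3]

PSNE: ∅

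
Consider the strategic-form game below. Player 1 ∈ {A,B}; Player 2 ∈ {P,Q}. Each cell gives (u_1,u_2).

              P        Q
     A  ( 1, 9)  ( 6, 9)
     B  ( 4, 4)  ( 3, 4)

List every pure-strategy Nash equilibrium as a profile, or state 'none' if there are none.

(A,P): not NE [P1→B gives 4>1]
(A,Q): NE
(B,P): NE
(B,Q): not NE [P1→A gives 6>3]

Nash profiles: (A,Q), (B,P)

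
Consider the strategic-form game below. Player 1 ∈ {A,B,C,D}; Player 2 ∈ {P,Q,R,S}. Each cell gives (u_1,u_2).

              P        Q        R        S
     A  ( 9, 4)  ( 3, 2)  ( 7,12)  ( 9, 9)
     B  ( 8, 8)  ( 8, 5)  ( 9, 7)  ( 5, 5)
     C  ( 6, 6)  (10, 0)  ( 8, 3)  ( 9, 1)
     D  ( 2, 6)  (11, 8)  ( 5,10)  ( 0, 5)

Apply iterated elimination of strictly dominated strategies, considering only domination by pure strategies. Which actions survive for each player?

IESDS → P1:{A,B} P2:{P,R}

P2 drop Q (R beats it: A:12>2 B:7>5 C:3>0 D:10>8)
P1 drop D (A beats it: P:9>2 R:7>5 S:9>0)
P2 drop S (R beats it: A:12>9 B:7>5 C:3>1)
P1 drop C (B beats it: P:8>6 R:9>8)
P1→{A,B} P2→{P,R}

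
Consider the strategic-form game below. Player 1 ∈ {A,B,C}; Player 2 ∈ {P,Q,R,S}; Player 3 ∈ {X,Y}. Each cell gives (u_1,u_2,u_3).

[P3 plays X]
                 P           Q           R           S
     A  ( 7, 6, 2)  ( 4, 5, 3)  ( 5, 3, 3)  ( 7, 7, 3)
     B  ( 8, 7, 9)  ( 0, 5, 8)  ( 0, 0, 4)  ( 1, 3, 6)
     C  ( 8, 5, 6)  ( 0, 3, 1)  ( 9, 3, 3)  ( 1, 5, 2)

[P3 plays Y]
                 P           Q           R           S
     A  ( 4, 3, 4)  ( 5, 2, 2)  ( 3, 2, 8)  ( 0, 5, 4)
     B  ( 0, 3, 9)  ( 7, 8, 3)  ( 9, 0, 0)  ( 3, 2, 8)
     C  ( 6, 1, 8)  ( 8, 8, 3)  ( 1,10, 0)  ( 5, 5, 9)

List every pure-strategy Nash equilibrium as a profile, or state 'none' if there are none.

PSNE = {(B,P,X)}

(A,P,X): not NE [P1→C gives 8>7; P2→S gives 7>6; P3→Y gives 4>2]
(A,P,Y): not NE [P1→C gives 6>4; P2→S gives 5>3]
(A,Q,X): not NE [P2→S gives 7>5]
(A,Q,Y): not NE [P1→C gives 8>5; P2→S gives 5>2; P3→X gives 3>2]
(A,R,X): not NE [P1→C gives 9>5; P2→S gives 7>3; P3→Y gives 8>3]
(A,R,Y): not NE [P1→B gives 9>3; P2→S gives 5>2]
(A,S,X): not NE [P3→Y gives 4>3]
(A,S,Y): not NE [P1→C gives 5>0]
(B,P,X): NE
(B,P,Y): not NE [P1→C gives 6>0; P2→Q gives 8>3]
(B,Q,X): not NE [P1→A gives 4>0; P2→P gives 7>5]
(B,Q,Y): not NE [P1→C gives 8>7; P3→X gives 8>3]
(B,R,X): not NE [P1→C gives 9>0; P2→P gives 7>0]
(B,R,Y): not NE [P2→Q gives 8>0; P3→X gives 4>0]
(B,S,X): not NE [P1→A gives 7>1; P2→P gives 7>3; P3→Y gives 8>6]
(B,S,Y): not NE [P1→C gives 5>3; P2→Q gives 8>2]
(C,P,X): not NE [P3→Y gives 8>6]
(C,P,Y): not NE [P2→R gives 10>1]
(C,Q,X): not NE [P1→A gives 4>0; P2→S gives 5>3; P3→Y gives 3>1]
(C,Q,Y): not NE [P2→R gives 10>8]
(C,R,X): not NE [P2→S gives 5>3]
(C,R,Y): not NE [P1→B gives 9>1; P3→X gives 3>0]
(C,S,X): not NE [P1→A gives 7>1; P3→Y gives 9>2]
(C,S,Y): not NE [P2→R gives 10>5]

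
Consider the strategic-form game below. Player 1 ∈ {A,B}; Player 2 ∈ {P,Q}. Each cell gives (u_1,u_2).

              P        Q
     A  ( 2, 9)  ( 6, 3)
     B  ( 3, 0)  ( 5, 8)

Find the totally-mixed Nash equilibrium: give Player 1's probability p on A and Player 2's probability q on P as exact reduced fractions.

p=4/7, q=1/2

P1 indiff ⇒ q·2+(1-q)·6 = q·3+(1-q)·5 ⇒ q(-1) = (1-q)(-1) ⇒ q = 1/2
P2 indiff ⇒ p·9+(1-p)·0 = p·3+(1-p)·8 ⇒ p(6) = (1-p)(8) ⇒ p = 4/7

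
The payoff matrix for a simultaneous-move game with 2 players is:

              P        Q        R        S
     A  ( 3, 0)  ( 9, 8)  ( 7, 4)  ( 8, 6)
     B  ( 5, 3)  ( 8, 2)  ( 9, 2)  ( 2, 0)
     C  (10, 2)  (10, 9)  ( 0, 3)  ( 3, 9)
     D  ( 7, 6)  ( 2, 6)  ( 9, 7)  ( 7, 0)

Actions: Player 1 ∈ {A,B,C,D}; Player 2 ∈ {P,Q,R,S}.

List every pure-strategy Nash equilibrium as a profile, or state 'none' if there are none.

(A,P): not NE [P1→C gives 10>3; P2→Q gives 8>0]
(A,Q): not NE [P1→C gives 10>9]
(A,R): not NE [P1→D gives 9>7; P2→Q gives 8>4]
(A,S): not NE [P2→Q gives 8>6]
(B,P): not NE [P1→C gives 10>5]
(B,Q): not NE [P1→C gives 10>8; P2→P gives 3>2]
(B,R): not NE [P2→P gives 3>2]
(B,S): not NE [P1→A gives 8>2; P2→P gives 3>0]
(C,P): not NE [P2→S gives 9>2]
(C,Q): NE
(C,R): not NE [P1→D gives 9>0; P2→S gives 9>3]
(C,S): not NE [P1→A gives 8>3]
(D,P): not NE [P1→C gives 10>7; P2→R gives 7>6]
(D,Q): not NE [P1→C gives 10>2; P2→R gives 7>6]
(D,R): NE
(D,S): not NE [P1→A gives 8>7; P2→R gives 7>0]

NE set: (C,Q), (D,R)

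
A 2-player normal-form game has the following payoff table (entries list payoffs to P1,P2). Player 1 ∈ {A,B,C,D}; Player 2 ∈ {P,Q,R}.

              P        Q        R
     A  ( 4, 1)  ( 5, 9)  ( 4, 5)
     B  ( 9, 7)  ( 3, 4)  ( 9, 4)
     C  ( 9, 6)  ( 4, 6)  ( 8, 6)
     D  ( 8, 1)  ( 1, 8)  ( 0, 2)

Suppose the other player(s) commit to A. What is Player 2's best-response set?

u_2(P vs A) = 1
u_2(Q vs A) = 9
u_2(R vs A) = 5
max payoff 9 at {Q}

BR_2 = {Q}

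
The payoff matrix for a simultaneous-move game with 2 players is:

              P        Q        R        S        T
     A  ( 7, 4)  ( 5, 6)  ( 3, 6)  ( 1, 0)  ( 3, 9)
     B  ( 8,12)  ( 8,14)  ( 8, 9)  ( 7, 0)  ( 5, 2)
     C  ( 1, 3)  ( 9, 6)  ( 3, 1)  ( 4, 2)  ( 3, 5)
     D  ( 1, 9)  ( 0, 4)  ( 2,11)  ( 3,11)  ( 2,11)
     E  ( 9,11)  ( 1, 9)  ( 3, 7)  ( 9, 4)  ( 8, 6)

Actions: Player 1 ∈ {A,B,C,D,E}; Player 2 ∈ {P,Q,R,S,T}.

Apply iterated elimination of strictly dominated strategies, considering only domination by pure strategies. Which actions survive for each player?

P1 drop A (B beats it: P:8>7 Q:8>5 R:8>3 S:7>1 T:5>3)
P1 drop D (B beats it: P:8>1 Q:8>0 R:8>2 S:7>3 T:5>2)
P2 drop R (P beats it: B:12>9 C:3>1 E:11>7)
P2 drop S (P beats it: B:12>0 C:3>2 E:11>4)
P2 drop T (Q beats it: B:14>2 C:6>5 E:9>6)
P1→{B,C,E} P2→{P,Q}

IESDS → P1:{B,C,E} P2:{P,Q}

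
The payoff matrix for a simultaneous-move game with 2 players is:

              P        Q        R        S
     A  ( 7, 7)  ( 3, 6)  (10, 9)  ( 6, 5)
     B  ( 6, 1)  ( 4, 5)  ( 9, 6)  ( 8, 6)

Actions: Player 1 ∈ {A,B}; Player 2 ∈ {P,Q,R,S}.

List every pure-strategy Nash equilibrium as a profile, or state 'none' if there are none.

Nash profiles: (A,R), (B,S)

(A,P): not NE [P2→R gives 9>7]
(A,Q): not NE [P1→B gives 4>3; P2→R gives 9>6]
(A,R): NE
(A,S): not NE [P1→B gives 8>6; P2→R gives 9>5]
(B,P): not NE [P1→A gives 7>6; P2→S gives 6>1]
(B,Q): not NE [P2→S gives 6>5]
(B,R): not NE [P1→A gives 10>9]
(B,S): NE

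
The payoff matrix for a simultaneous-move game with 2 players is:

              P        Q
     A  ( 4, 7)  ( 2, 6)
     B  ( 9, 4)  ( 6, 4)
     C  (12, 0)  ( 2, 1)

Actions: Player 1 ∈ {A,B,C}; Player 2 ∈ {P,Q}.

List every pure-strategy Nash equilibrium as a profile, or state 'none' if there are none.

(A,P): not NE [P1→C gives 12>4]
(A,Q): not NE [P1→B gives 6>2; P2→P gives 7>6]
(B,P): not NE [P1→C gives 12>9]
(B,Q): NE
(C,P): not NE [P2→Q gives 1>0]
(C,Q): not NE [P1→B gives 6>2]

PSNE = {(B,Q)}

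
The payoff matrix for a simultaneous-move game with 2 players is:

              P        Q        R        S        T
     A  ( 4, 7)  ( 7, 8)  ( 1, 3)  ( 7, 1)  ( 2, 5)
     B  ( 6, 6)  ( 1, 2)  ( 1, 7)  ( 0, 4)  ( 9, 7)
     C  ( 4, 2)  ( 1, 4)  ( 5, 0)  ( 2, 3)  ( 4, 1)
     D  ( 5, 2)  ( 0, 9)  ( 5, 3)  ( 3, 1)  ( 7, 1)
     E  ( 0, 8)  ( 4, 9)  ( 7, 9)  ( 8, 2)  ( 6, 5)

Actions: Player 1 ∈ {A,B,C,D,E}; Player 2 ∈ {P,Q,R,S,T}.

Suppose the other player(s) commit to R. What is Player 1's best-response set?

P1 best: {E}

u_1(A vs R) = 1
u_1(B vs R) = 1
u_1(C vs R) = 5
u_1(D vs R) = 5
u_1(E vs R) = 7
max payoff 7 at {E}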